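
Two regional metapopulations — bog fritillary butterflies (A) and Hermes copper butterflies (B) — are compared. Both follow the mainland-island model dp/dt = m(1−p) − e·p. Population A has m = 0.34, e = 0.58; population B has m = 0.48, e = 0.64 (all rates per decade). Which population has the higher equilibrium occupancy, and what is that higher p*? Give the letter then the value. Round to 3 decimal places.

A: p*_A = m/(m+e) = 0.34/0.9200 = 0.3696.
B: p*_B = 0.48/1.1200 = 0.4286.
B is higher at 0.4286.

B, 0.429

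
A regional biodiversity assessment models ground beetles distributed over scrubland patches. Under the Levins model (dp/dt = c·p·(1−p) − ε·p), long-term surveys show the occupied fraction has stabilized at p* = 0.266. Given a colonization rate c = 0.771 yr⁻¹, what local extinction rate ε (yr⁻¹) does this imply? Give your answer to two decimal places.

0.57

At equilibrium c(1−p*) = ε.
ε = 0.771 × (1 − 0.266) = 0.771 × 0.7340 = 0.5659.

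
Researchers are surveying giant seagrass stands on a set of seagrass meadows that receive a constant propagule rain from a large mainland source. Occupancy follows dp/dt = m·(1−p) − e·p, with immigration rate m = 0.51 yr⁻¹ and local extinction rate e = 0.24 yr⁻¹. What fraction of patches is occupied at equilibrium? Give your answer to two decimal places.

At equilibrium the propagule rain into empty patches balances local extinction: m(1−p*) = e·p*.
p* = m/(m+e) = 0.51/(0.51+0.24) = 0.51/0.7500 = 0.6800.

0.68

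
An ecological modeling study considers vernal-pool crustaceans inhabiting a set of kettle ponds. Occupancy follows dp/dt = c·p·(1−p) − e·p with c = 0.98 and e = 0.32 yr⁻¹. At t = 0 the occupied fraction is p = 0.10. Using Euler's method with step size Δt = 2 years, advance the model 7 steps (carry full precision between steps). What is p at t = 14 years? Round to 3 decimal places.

0.673

Update rule: p ← p + [c·p·(1−p) − e·p]·Δt with Δt = 2.
p: 0.10000 → 0.21240  (Δp = +0.11240)
p: 0.21240 → 0.40435  (Δp = +0.19195)
p: 0.40435 → 0.61763  (Δp = +0.21329)
p: 0.61763 → 0.68523  (Δp = +0.06760)
p: 0.68523 → 0.66944  (Δp = -0.01579)
p: 0.66944 → 0.67473  (Δp = +0.00529)
p: 0.67473 → 0.67306  (Δp = -0.00166)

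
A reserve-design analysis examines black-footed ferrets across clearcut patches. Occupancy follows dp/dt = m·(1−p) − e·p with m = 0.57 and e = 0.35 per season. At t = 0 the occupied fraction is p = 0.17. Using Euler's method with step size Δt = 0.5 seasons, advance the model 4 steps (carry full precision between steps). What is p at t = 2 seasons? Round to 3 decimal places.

0.581

Update rule: p ← p + [m·(1−p) − e·p]·Δt with Δt = 0.5.
t = 0.5: p = 0.17000 + (+0.20680) = 0.37680
t = 1: p = 0.37680 + (+0.11167) = 0.48847
t = 1.5: p = 0.48847 + (+0.06030) = 0.54877
t = 2: p = 0.54877 + (+0.03256) = 0.58134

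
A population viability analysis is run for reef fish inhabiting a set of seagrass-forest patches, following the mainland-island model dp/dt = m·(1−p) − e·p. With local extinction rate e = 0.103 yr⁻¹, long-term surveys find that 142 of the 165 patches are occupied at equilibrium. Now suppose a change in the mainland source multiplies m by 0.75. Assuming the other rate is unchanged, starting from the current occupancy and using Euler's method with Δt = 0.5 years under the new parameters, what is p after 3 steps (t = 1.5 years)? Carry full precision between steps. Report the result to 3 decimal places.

0.836

Observed p* = 142/165 = 0.86061.
Balance m(1−p*) = e·p* gives m = e·p*/(1−p*) = 0.103×0.86061/0.13939 = 0.63591.
Starting from p₀ = 0.86061; update p ← p + (dp/dt)·Δt with the new parameters.
step 1: Δp = -0.01108, p = 0.84953
step 2: Δp = -0.00787, p = 0.84166
step 3: Δp = -0.00559, p = 0.83607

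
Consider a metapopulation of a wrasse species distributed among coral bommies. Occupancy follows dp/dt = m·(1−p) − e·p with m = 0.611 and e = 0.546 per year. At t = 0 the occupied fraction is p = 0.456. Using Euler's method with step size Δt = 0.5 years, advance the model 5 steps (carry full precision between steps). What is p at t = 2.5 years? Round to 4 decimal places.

Update rule: p ← p + [m·(1−p) − e·p]·Δt with Δt = 0.5.
p: 0.45600 → 0.49770  (Δp = +0.04170)
p: 0.49770 → 0.51528  (Δp = +0.01758)
p: 0.51528 → 0.52269  (Δp = +0.00741)
p: 0.52269 → 0.52581  (Δp = +0.00312)
p: 0.52581 → 0.52713  (Δp = +0.00132)

0.5271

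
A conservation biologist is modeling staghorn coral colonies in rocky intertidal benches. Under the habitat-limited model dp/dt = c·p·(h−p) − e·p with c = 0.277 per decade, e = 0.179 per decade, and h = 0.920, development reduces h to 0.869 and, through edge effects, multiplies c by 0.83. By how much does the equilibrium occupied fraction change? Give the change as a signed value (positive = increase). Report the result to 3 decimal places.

Before: p* = h − e/c = 0.920 − 0.179/0.277 = 0.920 − 0.6462 = 0.2738.
After: c = 0.22991, e = 0.179, h = 0.869; p* = 0.869 − 0.179/0.22991 = 0.0904.
Δp* = 0.0904 − 0.2738 = -0.1834.

-0.183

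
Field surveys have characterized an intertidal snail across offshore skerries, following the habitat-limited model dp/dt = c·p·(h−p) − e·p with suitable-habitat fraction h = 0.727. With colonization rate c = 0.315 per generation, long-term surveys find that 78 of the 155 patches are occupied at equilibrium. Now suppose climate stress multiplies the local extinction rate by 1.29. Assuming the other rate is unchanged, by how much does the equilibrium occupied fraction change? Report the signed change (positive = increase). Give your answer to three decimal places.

-0.065

Observed p* = 78/155 = 0.50323.
Balance c(h−p*) = e gives e = 0.315×(0.727 − 0.50323) = 0.07049.
New p* = 0.727 − e/c = 0.727 − 0.09093/0.31500 = 0.43833.
Δp* = 0.43833 − 0.50323 = -0.06490.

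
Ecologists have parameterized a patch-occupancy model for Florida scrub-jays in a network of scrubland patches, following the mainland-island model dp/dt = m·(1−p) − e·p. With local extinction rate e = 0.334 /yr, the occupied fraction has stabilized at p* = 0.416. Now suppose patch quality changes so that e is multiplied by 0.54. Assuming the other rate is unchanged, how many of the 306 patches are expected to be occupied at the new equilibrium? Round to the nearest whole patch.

Balance m(1−p*) = e·p* gives m = e·p*/(1−p*) = 0.334×0.41600/0.58400 = 0.23792.
New p* = m/(m+e) = 0.23792/(0.23792+0.18036) = 0.56881.
Expected occupied = 306 × 0.56881 = 174.06 ≈ 174.

174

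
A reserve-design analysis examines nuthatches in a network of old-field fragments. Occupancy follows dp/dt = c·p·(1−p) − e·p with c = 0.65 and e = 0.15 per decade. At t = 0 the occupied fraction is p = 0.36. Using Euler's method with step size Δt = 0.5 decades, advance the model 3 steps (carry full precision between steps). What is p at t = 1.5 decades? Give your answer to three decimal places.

Update rule: p ← p + [c·p·(1−p) − e·p]·Δt with Δt = 0.5.
p: 0.36000 → 0.40788  (Δp = +0.04788)
p: 0.40788 → 0.45578  (Δp = +0.04790)
p: 0.45578 → 0.50221  (Δp = +0.04643)

0.502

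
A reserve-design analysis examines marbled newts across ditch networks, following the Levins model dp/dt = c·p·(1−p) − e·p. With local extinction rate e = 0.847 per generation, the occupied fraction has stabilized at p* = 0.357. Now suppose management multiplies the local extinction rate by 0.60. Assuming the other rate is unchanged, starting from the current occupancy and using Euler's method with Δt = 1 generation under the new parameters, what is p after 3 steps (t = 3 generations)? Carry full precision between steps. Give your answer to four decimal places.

0.6012

Balance c(1−p*) = e gives c = e/(1 − 0.35700) = 0.847/0.64300 = 1.31726.
Starting from p₀ = 0.35700; update p ← p + (dp/dt)·Δt with the new parameters.
  1  |  dp/dt·Δt = +0.120952  |  p_1 = 0.477952
  2  |  dp/dt·Δt = +0.085780  |  p_2 = 0.563732
  3  |  dp/dt·Δt = +0.037477  |  p_3 = 0.601209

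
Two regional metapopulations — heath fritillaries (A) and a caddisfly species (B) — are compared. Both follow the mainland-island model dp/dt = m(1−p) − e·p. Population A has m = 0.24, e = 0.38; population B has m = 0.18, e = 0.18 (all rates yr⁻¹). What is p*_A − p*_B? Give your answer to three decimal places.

-0.113

A: p*_A = m/(m+e) = 0.24/0.6200 = 0.3871.
B: p*_B = 0.18/0.3600 = 0.5000.
p*_A − p*_B = 0.3871 − 0.5000 = -0.1129.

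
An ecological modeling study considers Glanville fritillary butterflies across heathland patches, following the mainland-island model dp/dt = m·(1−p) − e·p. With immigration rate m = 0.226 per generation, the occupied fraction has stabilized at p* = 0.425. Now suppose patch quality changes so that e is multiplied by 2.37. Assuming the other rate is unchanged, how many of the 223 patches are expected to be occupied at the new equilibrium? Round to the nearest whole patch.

Balance m(1−p*) = e·p* gives e = m(1−p*)/p* = 0.226×0.57500/0.42500 = 0.30576.
New p* = m/(m+e) = 0.22600/(0.22600+0.72465) = 0.23773.
Expected occupied = 223 × 0.23773 = 53.01 ≈ 53.

53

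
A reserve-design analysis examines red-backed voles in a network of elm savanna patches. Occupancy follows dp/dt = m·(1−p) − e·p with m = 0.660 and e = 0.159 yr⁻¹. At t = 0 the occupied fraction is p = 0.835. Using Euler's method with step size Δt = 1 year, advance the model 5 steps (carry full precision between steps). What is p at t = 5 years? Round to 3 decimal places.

0.806

Update rule: p ← p + [m·(1−p) − e·p]·Δt with Δt = 1.
step 1: Δp = -0.02386, p = 0.81113
step 2: Δp = -0.00432, p = 0.80682
step 3: Δp = -0.00078, p = 0.80603
step 4: Δp = -0.00014, p = 0.80589
step 5: Δp = -0.00003, p = 0.80587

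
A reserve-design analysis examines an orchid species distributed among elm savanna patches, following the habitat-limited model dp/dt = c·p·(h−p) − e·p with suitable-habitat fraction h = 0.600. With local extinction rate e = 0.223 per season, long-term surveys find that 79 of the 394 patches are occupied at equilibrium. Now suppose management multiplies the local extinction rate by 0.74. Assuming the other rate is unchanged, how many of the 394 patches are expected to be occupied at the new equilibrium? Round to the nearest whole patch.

Observed p* = 79/394 = 0.20051.
Balance c(h−p*) = e gives c = e/(0.6 − 0.20051) = 0.223/0.39949 = 0.55821.
New p* = 0.6 − e/c = 0.6 − 0.16502/0.55821 = 0.30438.
Expected occupied = 394 × 0.30438 = 119.93 ≈ 120.

120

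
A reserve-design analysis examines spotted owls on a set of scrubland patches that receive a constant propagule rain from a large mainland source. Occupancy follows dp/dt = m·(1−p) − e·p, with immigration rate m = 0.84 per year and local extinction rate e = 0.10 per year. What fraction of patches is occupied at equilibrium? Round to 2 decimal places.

0.89

At equilibrium the propagule rain into empty patches balances local extinction: m(1−p*) = e·p*.
p* = m/(m+e) = 0.84/(0.84+0.10) = 0.84/0.9400 = 0.8936.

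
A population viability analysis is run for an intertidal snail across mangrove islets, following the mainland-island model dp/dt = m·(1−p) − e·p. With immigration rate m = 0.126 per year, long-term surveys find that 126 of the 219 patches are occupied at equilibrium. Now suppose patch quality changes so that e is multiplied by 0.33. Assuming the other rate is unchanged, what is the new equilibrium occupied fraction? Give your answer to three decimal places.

Observed p* = 126/219 = 0.57534.
Balance m(1−p*) = e·p* gives e = m(1−p*)/p* = 0.126×0.42466/0.57534 = 0.09300.
New p* = m/(m+e) = 0.12600/(0.12600+0.03069) = 0.80414.

0.804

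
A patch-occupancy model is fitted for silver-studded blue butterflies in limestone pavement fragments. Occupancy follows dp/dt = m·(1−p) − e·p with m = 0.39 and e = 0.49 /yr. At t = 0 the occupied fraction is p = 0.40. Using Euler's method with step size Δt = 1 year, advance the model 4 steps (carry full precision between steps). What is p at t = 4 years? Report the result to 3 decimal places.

0.443

Update rule: p ← p + [m·(1−p) − e·p]·Δt with Δt = 1.
p: 0.40000 → 0.43800  (Δp = +0.03800)
p: 0.43800 → 0.44256  (Δp = +0.00456)
p: 0.44256 → 0.44311  (Δp = +0.00055)
p: 0.44311 → 0.44317  (Δp = +0.00007)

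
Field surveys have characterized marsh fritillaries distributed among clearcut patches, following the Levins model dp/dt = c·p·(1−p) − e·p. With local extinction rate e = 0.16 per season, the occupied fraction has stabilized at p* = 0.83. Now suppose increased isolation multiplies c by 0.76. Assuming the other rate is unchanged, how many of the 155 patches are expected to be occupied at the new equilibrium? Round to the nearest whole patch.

120

Balance c(1−p*) = e gives c = e/(1 − 0.83000) = 0.16/0.17000 = 0.94118.
New p* = 1 − e/c = 1 − 0.16000/0.71530 = 0.77632.
Expected occupied = 155 × 0.77632 = 120.33 ≈ 120.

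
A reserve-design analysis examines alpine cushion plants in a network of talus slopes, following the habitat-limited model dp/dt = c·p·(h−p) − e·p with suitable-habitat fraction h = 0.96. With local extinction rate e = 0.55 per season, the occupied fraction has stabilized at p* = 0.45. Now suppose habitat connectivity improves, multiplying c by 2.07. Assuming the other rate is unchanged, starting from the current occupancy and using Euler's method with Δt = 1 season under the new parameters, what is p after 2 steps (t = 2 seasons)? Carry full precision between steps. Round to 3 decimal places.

Balance c(h−p*) = e gives c = e/(0.96 − 0.45000) = 0.55/0.51000 = 1.07843.
Starting from p₀ = 0.45000; update p ← p + (dp/dt)·Δt with the new parameters.
  1  |  dp/dt·Δt = +0.264825  |  p_1 = 0.714825
  2  |  dp/dt·Δt = -0.001918  |  p_2 = 0.712907

0.713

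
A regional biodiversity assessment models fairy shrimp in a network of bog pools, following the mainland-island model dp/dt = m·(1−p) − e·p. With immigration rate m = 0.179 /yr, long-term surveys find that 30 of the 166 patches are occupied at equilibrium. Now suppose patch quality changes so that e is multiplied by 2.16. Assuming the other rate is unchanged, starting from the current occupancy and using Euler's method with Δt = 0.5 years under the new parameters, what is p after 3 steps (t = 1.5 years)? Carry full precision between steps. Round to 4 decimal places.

Observed p* = 30/166 = 0.18072.
Balance m(1−p*) = e·p* gives e = m(1−p*)/p* = 0.179×0.81928/0.18072 = 0.81147.
Starting from p₀ = 0.18072; update p ← p + (dp/dt)·Δt with the new parameters.
t = 0.5: p = 0.18072 + (-0.08506) = 0.09567
t = 1: p = 0.09567 + (-0.00290) = 0.09276
t = 1.5: p = 0.09276 + (-0.00010) = 0.09266

0.0927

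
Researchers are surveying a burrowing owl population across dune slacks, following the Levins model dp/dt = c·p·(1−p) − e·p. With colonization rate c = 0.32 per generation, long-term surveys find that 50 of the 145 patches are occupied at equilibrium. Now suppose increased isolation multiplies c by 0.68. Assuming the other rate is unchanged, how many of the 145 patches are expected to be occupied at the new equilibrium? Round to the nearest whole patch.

5

Observed p* = 50/145 = 0.34483.
Balance c(1−p*) = e gives e = 0.32×(1 − 0.34483) = 0.20965.
New p* = 1 − e/c = 1 − 0.20965/0.21760 = 0.03653.
Expected occupied = 145 × 0.03653 = 5.30 ≈ 5.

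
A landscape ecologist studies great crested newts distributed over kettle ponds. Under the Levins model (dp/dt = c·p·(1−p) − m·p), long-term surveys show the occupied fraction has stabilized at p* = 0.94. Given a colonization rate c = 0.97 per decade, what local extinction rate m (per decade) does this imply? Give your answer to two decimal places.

At equilibrium c(1−p*) = m.
m = 0.97 × (1 − 0.94) = 0.97 × 0.0600 = 0.0582.

0.06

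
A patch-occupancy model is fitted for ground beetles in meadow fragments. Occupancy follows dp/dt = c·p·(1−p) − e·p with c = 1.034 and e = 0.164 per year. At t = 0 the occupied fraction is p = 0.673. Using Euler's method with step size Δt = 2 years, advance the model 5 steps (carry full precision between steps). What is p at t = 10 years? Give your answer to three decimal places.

0.861

Update rule: p ← p + [c·p·(1−p) − e·p]·Δt with Δt = 2.
step 1: Δp = +0.23436, p = 0.90736
step 2: Δp = -0.12379, p = 0.78357
step 3: Δp = +0.09369, p = 0.87726
step 4: Δp = -0.06508, p = 0.81219
step 5: Δp = +0.04906, p = 0.86124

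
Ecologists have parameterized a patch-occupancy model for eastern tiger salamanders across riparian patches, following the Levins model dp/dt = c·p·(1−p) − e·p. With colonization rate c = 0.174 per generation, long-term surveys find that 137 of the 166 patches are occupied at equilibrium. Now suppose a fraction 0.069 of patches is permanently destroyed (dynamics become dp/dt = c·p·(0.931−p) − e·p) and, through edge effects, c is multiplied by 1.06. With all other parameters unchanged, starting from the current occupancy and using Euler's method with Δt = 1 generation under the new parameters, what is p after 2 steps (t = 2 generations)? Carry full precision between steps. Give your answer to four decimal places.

0.8088

Observed p* = 137/166 = 0.82530.
Balance c(1−p*) = e gives e = 0.174×(1 − 0.82530) = 0.03040.
Starting from p₀ = 0.82530; update p ← p + (dp/dt)·Δt with the new parameters.
  1  |  dp/dt·Δt = -0.008998  |  p_1 = 0.816303
  2  |  dp/dt·Δt = -0.007545  |  p_2 = 0.808758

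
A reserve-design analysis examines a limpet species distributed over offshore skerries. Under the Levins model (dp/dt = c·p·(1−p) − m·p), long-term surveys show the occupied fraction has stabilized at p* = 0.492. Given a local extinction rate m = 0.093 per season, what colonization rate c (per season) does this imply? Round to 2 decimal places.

At equilibrium c(1−p*) = m, so c = m/(1−p*).
c = 0.093/(1 − 0.492) = 0.093/0.5080 = 0.1831.

0.18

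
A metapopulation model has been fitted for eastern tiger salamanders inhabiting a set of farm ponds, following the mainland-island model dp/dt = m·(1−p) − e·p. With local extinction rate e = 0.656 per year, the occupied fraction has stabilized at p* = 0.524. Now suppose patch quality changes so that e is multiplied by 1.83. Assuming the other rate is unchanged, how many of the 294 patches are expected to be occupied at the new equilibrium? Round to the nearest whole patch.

Balance m(1−p*) = e·p* gives m = e·p*/(1−p*) = 0.656×0.52400/0.47600 = 0.72215.
New p* = m/(m+e) = 0.72215/(0.72215+1.20048) = 0.37561.
Expected occupied = 294 × 0.37561 = 110.43 ≈ 110.

110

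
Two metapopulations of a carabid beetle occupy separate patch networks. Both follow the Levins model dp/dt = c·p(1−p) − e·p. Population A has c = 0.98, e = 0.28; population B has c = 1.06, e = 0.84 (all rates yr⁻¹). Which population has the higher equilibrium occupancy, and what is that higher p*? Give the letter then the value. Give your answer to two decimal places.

A: p*_A = 1 − 0.28/0.98 = 0.7143.
B: p*_B = 1 − 0.84/1.06 = 0.2075.
A is higher at 0.7143.

A, 0.71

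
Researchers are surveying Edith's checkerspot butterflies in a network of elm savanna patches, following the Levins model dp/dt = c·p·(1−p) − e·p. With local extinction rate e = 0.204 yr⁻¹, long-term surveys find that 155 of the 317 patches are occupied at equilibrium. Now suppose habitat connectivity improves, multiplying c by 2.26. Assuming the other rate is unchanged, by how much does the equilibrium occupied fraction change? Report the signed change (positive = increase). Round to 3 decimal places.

Observed p* = 155/317 = 0.48896.
Balance c(1−p*) = e gives c = e/(1 − 0.48896) = 0.204/0.51104 = 0.39919.
New p* = 1 − e/c = 1 − 0.20400/0.90217 = 0.77388.
Δp* = 0.77388 − 0.48896 = +0.28492.

0.285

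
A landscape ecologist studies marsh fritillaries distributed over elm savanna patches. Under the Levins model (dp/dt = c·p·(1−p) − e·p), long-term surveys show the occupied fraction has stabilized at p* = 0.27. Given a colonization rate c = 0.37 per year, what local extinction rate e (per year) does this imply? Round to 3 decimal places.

At equilibrium c(1−p*) = e.
e = 0.37 × (1 − 0.27) = 0.37 × 0.7300 = 0.2701.

0.270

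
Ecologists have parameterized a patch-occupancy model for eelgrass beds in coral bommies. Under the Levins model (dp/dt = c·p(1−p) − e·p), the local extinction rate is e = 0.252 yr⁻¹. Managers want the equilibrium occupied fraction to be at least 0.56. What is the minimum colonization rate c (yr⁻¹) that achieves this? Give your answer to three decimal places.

p* = 1 − e/c ≥ 0.56 requires e/c ≤ 0.4400, i.e. c ≥ e/0.4400.
c_min = 0.252/0.4400 = 0.5727.

0.573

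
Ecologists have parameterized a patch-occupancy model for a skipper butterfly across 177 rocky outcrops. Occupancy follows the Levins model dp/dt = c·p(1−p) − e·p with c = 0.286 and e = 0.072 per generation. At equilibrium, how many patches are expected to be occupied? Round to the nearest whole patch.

p* = 1 − e/c = 1 − 0.072/0.286 = 0.7483.
Expected occupied patches = N × p* = 177 × 0.7483 = 132.44 ≈ 132.

132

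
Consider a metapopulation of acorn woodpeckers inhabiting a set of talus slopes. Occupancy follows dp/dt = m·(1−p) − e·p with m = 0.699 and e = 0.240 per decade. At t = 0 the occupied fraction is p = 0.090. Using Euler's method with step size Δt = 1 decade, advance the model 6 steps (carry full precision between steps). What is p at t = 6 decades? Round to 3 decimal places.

Update rule: p ← p + [m·(1−p) − e·p]·Δt with Δt = 1.
step 1: Δp = +0.61449, p = 0.70449
step 2: Δp = +0.03748, p = 0.74197
step 3: Δp = +0.00229, p = 0.74426
step 4: Δp = +0.00014, p = 0.74440
step 5: Δp = +0.00001, p = 0.74441
step 6: Δp = +0.00000, p = 0.74441

0.744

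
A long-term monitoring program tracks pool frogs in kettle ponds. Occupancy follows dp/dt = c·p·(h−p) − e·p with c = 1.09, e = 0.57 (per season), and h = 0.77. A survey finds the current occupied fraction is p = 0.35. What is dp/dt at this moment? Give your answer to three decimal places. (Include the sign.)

-0.039

Colonization term: c·p·(h−p) = 1.09×0.35×0.4200 = 0.16023.
Extinction term: e·p = 0.19950.
dp/dt = 0.16023 − 0.19950 = -0.03927.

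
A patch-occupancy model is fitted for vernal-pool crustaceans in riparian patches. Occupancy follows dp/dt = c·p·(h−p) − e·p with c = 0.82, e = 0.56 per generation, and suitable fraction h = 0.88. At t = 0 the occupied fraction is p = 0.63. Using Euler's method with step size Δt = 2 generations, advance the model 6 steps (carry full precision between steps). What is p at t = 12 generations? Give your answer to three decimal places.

Update rule: p ← p + [c·p·(h−p) − e·p]·Δt with Δt = 2.
t = 2: p = 0.63000 + (-0.44730) = 0.18270
t = 4: p = 0.18270 + (+0.00431) = 0.18701
t = 6: p = 0.18701 + (+0.00309) = 0.19009
t = 8: p = 0.19009 + (+0.00218) = 0.19227
t = 10: p = 0.19227 + (+0.00151) = 0.19378
t = 12: p = 0.19378 + (+0.00105) = 0.19483

0.195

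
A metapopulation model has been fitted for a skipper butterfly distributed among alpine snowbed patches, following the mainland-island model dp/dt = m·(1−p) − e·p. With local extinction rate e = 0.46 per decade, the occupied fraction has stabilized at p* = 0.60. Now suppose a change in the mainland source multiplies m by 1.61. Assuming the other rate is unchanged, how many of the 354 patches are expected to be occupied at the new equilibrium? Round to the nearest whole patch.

250

Balance m(1−p*) = e·p* gives m = e·p*/(1−p*) = 0.46×0.60000/0.40000 = 0.69000.
New p* = m/(m+e) = 1.11090/(1.11090+0.46000) = 0.70717.
Expected occupied = 354 × 0.70717 = 250.34 ≈ 250.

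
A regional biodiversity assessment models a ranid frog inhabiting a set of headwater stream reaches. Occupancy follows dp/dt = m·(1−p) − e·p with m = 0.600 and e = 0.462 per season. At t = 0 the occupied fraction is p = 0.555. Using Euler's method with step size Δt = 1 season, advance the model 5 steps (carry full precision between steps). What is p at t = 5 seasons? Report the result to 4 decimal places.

0.5650

Update rule: p ← p + [m·(1−p) − e·p]·Δt with Δt = 1.
t = 1: p = 0.55500 + (+0.01059) = 0.56559
t = 2: p = 0.56559 + (-0.00066) = 0.56493
t = 3: p = 0.56493 + (+0.00004) = 0.56497
t = 4: p = 0.56497 + (-0.00000) = 0.56497
t = 5: p = 0.56497 + (+0.00000) = 0.56497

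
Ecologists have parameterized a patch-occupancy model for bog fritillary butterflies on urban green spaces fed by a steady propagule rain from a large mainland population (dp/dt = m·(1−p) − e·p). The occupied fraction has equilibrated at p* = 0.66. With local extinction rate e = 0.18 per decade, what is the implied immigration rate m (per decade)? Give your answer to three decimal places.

0.349

At equilibrium m(1−p*) = e·p*, so m = e·p*/(1−p*).
m = 0.18 × 0.66 / 0.3400 = 0.1188/0.3400 = 0.3494.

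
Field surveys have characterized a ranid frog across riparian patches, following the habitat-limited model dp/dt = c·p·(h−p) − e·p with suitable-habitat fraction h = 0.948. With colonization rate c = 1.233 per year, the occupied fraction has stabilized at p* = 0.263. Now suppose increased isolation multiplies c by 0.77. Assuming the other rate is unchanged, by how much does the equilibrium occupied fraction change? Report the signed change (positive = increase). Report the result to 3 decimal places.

-0.205

Balance c(h−p*) = e gives e = 1.233×(0.948 − 0.26300) = 0.84460.
New p* = 0.948 − e/c = 0.948 − 0.84460/0.94941 = 0.05839.
Δp* = 0.05839 − 0.26300 = -0.20461.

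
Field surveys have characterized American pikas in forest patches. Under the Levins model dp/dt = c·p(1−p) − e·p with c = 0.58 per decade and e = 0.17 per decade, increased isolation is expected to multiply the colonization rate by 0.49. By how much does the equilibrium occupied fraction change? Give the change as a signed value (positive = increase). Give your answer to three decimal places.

-0.305

Before: p* = 1 − 0.17/0.58 = 0.7069.
After the change, c = 0.2842, e = 0.17, so p* = 1 − 0.17/0.2842 = 0.4018.
Δp* = 0.4018 − 0.7069 = -0.3051.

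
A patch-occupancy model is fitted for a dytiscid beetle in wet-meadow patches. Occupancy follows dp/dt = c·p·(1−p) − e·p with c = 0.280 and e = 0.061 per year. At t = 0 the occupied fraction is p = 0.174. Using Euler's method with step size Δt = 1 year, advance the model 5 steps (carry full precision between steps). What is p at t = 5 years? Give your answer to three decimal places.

0.353

Update rule: p ← p + [c·p·(1−p) − e·p]·Δt with Δt = 1.
  1  |  dp/dt·Δt = +0.029629  |  p_1 = 0.203629
  2  |  dp/dt·Δt = +0.032985  |  p_2 = 0.236613
  3  |  dp/dt·Δt = +0.036142  |  p_3 = 0.272756
  4  |  dp/dt·Δt = +0.038903  |  p_4 = 0.311658
  5  |  dp/dt·Δt = +0.041057  |  p_5 = 0.352715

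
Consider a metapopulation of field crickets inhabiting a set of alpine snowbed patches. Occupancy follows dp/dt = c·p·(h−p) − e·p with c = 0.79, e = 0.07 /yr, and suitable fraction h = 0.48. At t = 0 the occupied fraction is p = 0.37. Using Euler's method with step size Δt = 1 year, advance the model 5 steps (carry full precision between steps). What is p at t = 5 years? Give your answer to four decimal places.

Update rule: p ← p + [c·p·(h−p) − e·p]·Δt with Δt = 1.
step 1: Δp = +0.00625, p = 0.37625
step 2: Δp = +0.00450, p = 0.38075
step 3: Δp = +0.00320, p = 0.38395
step 4: Δp = +0.00226, p = 0.38621
step 5: Δp = +0.00158, p = 0.38779

0.3878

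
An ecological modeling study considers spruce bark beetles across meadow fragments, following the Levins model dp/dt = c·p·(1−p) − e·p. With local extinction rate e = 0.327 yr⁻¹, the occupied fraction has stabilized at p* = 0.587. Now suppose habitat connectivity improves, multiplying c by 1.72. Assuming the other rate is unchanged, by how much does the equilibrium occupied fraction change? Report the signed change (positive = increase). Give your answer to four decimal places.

Balance c(1−p*) = e gives c = e/(1 − 0.58700) = 0.327/0.41300 = 0.79177.
New p* = 1 − e/c = 1 − 0.32700/1.36184 = 0.75988.
Δp* = 0.75988 − 0.58700 = +0.17288.

0.1729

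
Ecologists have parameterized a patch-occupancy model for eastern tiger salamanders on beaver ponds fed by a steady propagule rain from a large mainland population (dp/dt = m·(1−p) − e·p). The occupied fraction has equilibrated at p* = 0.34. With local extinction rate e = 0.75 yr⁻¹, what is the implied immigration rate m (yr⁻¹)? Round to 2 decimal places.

0.39

At equilibrium m(1−p*) = e·p*, so m = e·p*/(1−p*).
m = 0.75 × 0.34 / 0.6600 = 0.2550/0.6600 = 0.3864.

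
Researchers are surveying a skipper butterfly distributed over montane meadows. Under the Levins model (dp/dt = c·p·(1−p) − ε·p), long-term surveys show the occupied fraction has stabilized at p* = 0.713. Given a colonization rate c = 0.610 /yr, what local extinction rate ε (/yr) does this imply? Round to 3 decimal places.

At equilibrium c(1−p*) = ε.
ε = 0.610 × (1 − 0.713) = 0.610 × 0.2870 = 0.1751.

0.175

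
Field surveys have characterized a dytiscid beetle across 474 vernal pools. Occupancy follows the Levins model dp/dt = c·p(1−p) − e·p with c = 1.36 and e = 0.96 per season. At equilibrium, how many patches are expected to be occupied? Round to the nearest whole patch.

p* = 1 − e/c = 1 − 0.96/1.36 = 0.2941.
Expected occupied patches = N × p* = 474 × 0.2941 = 139.41 ≈ 139.

139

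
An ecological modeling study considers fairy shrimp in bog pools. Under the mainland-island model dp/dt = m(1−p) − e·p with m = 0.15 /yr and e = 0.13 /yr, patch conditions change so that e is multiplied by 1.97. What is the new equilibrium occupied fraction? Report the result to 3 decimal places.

Before: p* = 0.15/(0.15+0.13) = 0.5357.
After: m = 0.15, e = 0.2561; p* = 0.15/0.4061 = 0.3694.

0.369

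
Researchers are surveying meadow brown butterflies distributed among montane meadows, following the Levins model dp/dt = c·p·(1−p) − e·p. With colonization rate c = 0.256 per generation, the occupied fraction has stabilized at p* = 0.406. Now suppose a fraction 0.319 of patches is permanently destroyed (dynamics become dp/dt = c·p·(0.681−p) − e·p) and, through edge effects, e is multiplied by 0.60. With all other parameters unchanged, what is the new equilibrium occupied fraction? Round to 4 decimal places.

0.3246

Balance c(1−p*) = e gives e = 0.256×(1 − 0.40600) = 0.15206.
New p* = 0.681 − e/c = 0.681 − 0.09124/0.25600 = 0.32459.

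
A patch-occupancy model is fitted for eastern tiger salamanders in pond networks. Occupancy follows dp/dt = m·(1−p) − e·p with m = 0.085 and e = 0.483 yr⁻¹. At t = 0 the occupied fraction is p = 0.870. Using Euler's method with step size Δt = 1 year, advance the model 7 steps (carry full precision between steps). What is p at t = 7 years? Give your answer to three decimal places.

Update rule: p ← p + [m·(1−p) − e·p]·Δt with Δt = 1.
t = 1: p = 0.87000 + (-0.40916) = 0.46084
t = 2: p = 0.46084 + (-0.17676) = 0.28408
t = 3: p = 0.28408 + (-0.07636) = 0.20772
t = 4: p = 0.20772 + (-0.03299) = 0.17474
t = 5: p = 0.17474 + (-0.01425) = 0.16049
t = 6: p = 0.16049 + (-0.00616) = 0.15433
t = 7: p = 0.15433 + (-0.00266) = 0.15167

0.152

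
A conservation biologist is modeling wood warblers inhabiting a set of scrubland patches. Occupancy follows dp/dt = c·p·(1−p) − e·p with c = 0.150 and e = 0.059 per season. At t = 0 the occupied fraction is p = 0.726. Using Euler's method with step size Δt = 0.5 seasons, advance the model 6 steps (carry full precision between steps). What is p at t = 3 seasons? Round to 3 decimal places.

0.693

Update rule: p ← p + [c·p·(1−p) − e·p]·Δt with Δt = 0.5.
  1  |  dp/dt·Δt = -0.006498  |  p_1 = 0.719502
  2  |  dp/dt·Δt = -0.006089  |  p_2 = 0.713413
  3  |  dp/dt·Δt = -0.005712  |  p_3 = 0.707702
  4  |  dp/dt·Δt = -0.005363  |  p_4 = 0.702339
  5  |  dp/dt·Δt = -0.005040  |  p_5 = 0.697300
  6  |  dp/dt·Δt = -0.004740  |  p_6 = 0.692560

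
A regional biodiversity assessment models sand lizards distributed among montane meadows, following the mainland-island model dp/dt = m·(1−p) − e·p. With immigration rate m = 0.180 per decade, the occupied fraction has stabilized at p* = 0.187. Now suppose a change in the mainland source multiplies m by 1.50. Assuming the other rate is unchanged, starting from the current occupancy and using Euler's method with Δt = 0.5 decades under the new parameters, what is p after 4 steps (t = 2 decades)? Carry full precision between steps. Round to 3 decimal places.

Balance m(1−p*) = e·p* gives e = m(1−p*)/p* = 0.180×0.81300/0.18700 = 0.78257.
Starting from p₀ = 0.18700; update p ← p + (dp/dt)·Δt with the new parameters.
t = 0.5: p = 0.18700 + (+0.03659) = 0.22359
t = 1: p = 0.22359 + (+0.01733) = 0.24092
t = 1.5: p = 0.24092 + (+0.00821) = 0.24913
t = 2: p = 0.24913 + (+0.00389) = 0.25302

0.253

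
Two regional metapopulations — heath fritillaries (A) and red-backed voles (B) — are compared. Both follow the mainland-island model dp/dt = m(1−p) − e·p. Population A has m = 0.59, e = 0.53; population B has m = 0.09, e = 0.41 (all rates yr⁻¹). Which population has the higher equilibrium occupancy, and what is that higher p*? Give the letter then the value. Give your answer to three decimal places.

A: p*_A = m/(m+e) = 0.59/1.1200 = 0.5268.
B: p*_B = 0.09/0.5000 = 0.1800.
A is higher at 0.5268.

A, 0.527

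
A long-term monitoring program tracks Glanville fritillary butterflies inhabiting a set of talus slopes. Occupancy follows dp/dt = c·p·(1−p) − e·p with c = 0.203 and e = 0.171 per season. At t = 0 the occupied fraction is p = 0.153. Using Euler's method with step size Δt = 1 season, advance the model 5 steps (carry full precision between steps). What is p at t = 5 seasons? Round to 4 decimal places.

Update rule: p ← p + [c·p·(1−p) − e·p]·Δt with Δt = 1.
t = 1: p = 0.15300 + (+0.00014) = 0.15314
t = 2: p = 0.15314 + (+0.00014) = 0.15328
t = 3: p = 0.15328 + (+0.00014) = 0.15342
t = 4: p = 0.15342 + (+0.00013) = 0.15355
t = 5: p = 0.15355 + (+0.00013) = 0.15368

0.1537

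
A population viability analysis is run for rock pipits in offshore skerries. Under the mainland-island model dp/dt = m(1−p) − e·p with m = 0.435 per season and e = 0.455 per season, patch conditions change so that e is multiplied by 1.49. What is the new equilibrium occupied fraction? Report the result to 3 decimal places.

0.391

Before: p* = 0.435/(0.435+0.455) = 0.4888.
After: m = 0.435, e = 0.67795; p* = 0.435/1.1130 = 0.3909.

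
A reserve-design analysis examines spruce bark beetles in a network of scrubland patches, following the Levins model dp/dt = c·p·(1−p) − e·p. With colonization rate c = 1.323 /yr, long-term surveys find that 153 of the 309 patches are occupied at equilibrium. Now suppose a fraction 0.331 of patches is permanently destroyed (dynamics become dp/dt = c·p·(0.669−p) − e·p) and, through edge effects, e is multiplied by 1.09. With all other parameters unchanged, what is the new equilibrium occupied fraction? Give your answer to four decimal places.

Observed p* = 153/309 = 0.49515.
Balance c(1−p*) = e gives e = 1.323×(1 − 0.49515) = 0.66792.
New p* = 0.669 − e/c = 0.669 − 0.72803/1.32300 = 0.11871.

0.1187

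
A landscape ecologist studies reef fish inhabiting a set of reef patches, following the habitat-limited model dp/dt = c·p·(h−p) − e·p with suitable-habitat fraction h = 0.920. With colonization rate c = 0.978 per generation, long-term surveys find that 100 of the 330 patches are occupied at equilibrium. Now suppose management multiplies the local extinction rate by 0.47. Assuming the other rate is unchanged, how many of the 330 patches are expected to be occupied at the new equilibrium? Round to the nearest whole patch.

208

Observed p* = 100/330 = 0.30303.
Balance c(h−p*) = e gives e = 0.978×(0.92 − 0.30303) = 0.60340.
New p* = 0.92 − e/c = 0.92 − 0.28360/0.97800 = 0.63002.
Expected occupied = 330 × 0.63002 = 207.91 ≈ 208.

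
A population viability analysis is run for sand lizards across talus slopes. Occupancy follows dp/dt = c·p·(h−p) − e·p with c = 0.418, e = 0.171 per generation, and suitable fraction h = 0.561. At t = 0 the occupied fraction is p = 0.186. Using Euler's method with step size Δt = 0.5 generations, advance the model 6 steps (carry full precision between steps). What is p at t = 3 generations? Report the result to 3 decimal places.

0.179

Update rule: p ← p + [c·p·(h−p) − e·p]·Δt with Δt = 0.5.
  1  |  dp/dt·Δt = -0.001325  |  p_1 = 0.184675
  2  |  dp/dt·Δt = -0.001265  |  p_2 = 0.183410
  3  |  dp/dt·Δt = -0.001208  |  p_3 = 0.182203
  4  |  dp/dt·Δt = -0.001154  |  p_4 = 0.181049
  5  |  dp/dt·Δt = -0.001103  |  p_5 = 0.179946
  6  |  dp/dt·Δt = -0.001054  |  p_6 = 0.178892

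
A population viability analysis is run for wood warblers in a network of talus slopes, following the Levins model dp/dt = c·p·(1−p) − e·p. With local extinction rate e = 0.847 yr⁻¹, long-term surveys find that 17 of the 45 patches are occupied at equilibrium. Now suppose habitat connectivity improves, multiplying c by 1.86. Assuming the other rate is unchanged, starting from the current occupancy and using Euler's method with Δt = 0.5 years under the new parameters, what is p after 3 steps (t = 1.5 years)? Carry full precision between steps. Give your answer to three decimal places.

0.654

Observed p* = 17/45 = 0.37778.
Balance c(1−p*) = e gives c = e/(1 − 0.37778) = 0.847/0.62222 = 1.36125.
Starting from p₀ = 0.37778; update p ← p + (dp/dt)·Δt with the new parameters.
t = 0.5: p = 0.37778 + (+0.13759) = 0.51537
t = 1: p = 0.51537 + (+0.09793) = 0.61330
t = 1.5: p = 0.61330 + (+0.04051) = 0.65381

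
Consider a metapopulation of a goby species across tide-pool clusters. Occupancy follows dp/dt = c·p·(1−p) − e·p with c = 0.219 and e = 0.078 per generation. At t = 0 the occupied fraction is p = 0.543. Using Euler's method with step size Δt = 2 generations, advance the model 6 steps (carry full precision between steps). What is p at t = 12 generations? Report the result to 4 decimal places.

Update rule: p ← p + [c·p·(1−p) − e·p]·Δt with Δt = 2.
p: 0.54300 → 0.56698  (Δp = +0.02398)
p: 0.56698 → 0.58607  (Δp = +0.01909)
p: 0.58607 → 0.60090  (Δp = +0.01483)
p: 0.60090 → 0.61220  (Δp = +0.01130)
p: 0.61220 → 0.62068  (Δp = +0.00848)
p: 0.62068 → 0.62698  (Δp = +0.00629)

0.6270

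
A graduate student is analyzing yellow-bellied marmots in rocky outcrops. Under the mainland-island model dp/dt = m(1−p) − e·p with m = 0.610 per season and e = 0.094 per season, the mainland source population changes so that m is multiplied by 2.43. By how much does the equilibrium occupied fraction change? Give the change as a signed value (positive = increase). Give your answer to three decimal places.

Before: p* = 0.610/(0.610+0.094) = 0.8665.
After: m = 1.4823, e = 0.094; p* = 1.4823/1.5763 = 0.9404.
Δp* = 0.9404 − 0.8665 = +0.0739.

0.074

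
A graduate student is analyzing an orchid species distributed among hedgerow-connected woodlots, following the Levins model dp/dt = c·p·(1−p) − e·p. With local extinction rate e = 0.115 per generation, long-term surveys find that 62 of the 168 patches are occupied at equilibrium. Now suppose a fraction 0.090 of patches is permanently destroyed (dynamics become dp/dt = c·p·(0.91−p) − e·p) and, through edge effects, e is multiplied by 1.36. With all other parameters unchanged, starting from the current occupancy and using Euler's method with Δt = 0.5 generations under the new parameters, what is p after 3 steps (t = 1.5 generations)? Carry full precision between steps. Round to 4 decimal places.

Observed p* = 62/168 = 0.36905.
Balance c(1−p*) = e gives c = e/(1 − 0.36905) = 0.115/0.63095 = 0.18226.
Starting from p₀ = 0.36905; update p ← p + (dp/dt)·Δt with the new parameters.
step 1: Δp = -0.01067, p = 0.35838
step 2: Δp = -0.01001, p = 0.34837
step 3: Δp = -0.00941, p = 0.33896

0.3390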